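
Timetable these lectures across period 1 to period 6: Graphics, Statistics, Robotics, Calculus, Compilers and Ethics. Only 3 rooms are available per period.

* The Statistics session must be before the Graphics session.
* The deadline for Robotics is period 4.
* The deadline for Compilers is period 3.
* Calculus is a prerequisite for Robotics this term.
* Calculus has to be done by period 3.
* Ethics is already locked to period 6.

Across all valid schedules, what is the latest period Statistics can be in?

Downstream work caps Statistics at period 5.
Statistics at period 5 is achievable: Ethics=period 6, Graphics=period 6, Compilers=period 1, Robotics=period 2, Calculus=period 1, Statistics=period 5.

period 5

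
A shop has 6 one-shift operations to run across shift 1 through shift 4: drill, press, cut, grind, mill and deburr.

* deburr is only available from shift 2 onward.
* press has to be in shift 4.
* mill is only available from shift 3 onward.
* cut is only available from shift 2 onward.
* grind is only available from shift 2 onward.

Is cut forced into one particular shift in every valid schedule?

cut can be shift 2 (e.g. deburr=shift 2; grind=shift 2; drill=shift 1; press=shift 4; mill=shift 3; cut=shift 2) or shift 3 (e.g. mill in shift 3, press in shift 4, cut in shift 3, drill in shift 1, grind in shift 2, deburr in shift 2).

No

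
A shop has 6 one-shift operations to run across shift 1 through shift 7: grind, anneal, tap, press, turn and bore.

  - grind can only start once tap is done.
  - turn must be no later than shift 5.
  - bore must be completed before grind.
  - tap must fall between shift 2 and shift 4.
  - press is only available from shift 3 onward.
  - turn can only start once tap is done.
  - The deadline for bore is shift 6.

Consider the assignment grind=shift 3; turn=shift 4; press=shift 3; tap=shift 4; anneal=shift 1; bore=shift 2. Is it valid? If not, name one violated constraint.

press is only available from shift 3 onward — holds.
grind can only start once tap is done — violated.
bore must be completed before grind — holds.
turn can only start once tap is done — violated.
The deadline for bore is shift 6 — holds.
turn must be no later than shift 5 — holds.
tap must fall between shift 2 and shift 4 — holds.

No. grind can only start once tap is done is not satisfied.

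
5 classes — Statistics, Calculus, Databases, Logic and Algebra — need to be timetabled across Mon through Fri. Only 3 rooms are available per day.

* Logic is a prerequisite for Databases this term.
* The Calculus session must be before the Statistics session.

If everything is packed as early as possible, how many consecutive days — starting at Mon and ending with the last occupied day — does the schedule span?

2

The precedence chain requires at least 2 distinct days.
With at most 3 per day and 5 classes, at least 2 days are needed.
2 works (last occupied day: Tue): for example Algebra=Mon; Logic=Mon; Statistics=Tue; Calculus=Mon; Databases=Tue.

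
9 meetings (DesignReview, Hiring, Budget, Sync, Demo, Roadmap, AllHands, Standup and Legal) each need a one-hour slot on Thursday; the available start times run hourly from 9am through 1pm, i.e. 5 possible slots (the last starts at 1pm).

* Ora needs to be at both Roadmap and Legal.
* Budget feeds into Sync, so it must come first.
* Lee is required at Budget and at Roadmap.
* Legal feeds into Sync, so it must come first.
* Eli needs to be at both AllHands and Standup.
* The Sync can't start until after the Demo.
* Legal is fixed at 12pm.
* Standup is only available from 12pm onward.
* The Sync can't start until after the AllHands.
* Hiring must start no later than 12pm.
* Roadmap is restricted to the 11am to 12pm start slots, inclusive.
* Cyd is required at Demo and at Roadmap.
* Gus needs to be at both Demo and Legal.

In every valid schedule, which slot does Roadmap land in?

11am

Roadmap's window is 11am–12pm.
Legal is fixed at 12pm, and Roadmap can't share a slot with Legal.
So Roadmap must be 11am.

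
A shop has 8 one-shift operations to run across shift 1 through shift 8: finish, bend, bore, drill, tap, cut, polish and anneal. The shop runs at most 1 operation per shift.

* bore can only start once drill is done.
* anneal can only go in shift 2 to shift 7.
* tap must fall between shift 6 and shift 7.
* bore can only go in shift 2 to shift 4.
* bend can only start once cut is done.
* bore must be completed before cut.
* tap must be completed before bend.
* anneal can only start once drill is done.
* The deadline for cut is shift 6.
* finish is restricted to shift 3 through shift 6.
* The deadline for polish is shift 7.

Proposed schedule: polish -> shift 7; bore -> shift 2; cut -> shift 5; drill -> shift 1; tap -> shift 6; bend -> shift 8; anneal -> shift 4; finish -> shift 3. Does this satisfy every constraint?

The deadline for polish is shift 7 — holds.
anneal can only go in shift 2 to shift 7 — holds.
The deadline for cut is shift 6 — holds.
bore can only go in shift 2 to shift 4 — holds.
The shop runs at most 1 operation per shift — holds.
bore can only start once drill is done — holds.
bend can only start once cut is done — holds.
anneal can only start once drill is done — holds.
bore must be completed before cut — holds.
tap must fall between shift 6 and shift 7 — holds.
tap must be completed before bend — holds.
finish is restricted to shift 3 through shift 6 — holds.

Yes, all constraints hold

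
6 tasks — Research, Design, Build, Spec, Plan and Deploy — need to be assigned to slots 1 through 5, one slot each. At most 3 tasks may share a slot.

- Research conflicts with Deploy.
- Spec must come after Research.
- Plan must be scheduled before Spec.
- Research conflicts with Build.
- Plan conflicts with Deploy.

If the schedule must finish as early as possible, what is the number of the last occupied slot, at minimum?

slot 2

The precedence chain requires at least 2 distinct slots.
With at most 3 per slot and 6 tasks, at least 2 slots are needed.
2 works (last occupied slot: 2): for example Spec=2; Build=2; Plan=1; Design=1; Research=1; Deploy=2.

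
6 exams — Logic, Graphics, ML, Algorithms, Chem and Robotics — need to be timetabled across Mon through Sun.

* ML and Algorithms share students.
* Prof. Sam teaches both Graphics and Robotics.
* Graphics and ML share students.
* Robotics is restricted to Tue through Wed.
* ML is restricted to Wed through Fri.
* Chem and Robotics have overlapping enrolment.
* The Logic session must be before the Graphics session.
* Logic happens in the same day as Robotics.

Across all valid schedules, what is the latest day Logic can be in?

Wed

Logic must be in the same day as Robotics, which can't be before Tue, so Logic is at least Tue; Logic must be in the same day as Robotics, which can't be after Wed, so Logic is at most Wed.
Logic at Wed is achievable: ML in Wed, Robotics in Wed, Chem in Mon, Graphics in Thu, Algorithms in Mon, Logic in Wed.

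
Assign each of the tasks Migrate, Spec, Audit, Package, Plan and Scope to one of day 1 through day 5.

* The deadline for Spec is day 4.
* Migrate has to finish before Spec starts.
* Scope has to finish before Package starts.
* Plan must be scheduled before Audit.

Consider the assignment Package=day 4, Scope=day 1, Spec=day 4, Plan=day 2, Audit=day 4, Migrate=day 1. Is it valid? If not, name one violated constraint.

Migrate has to finish before Spec starts — holds.
Scope has to finish before Package starts — holds.
The deadline for Spec is day 4 — holds.
Plan must be scheduled before Audit — holds.

Yes, all constraints hold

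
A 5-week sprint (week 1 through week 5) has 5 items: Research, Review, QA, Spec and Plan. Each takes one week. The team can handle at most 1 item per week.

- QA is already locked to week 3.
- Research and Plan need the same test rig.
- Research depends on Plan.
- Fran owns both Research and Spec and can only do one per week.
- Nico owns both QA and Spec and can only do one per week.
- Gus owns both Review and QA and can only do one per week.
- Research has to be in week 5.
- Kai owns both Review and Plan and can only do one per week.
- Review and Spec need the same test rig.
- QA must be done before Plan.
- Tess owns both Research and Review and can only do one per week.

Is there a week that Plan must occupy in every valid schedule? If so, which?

QA is fixed at week 3 and must come before Plan, so Plan is at least week 4.
Research is fixed at week 5 and must come after Plan, so Plan is at most week 4.
So Plan must be week 4.

week 4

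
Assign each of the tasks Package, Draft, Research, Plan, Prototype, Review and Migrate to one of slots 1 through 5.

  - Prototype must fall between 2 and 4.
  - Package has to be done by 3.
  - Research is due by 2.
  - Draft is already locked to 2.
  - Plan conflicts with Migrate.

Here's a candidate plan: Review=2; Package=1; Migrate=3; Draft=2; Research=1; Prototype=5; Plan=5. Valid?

Invalid. Prototype must fall between 2 and 4.

Research is due by 2 — holds.
Prototype must fall between 2 and 4 — violated.
Plan conflicts with Migrate — holds.
Package has to be done by 3 — holds.
Draft is already locked to 2 — holds.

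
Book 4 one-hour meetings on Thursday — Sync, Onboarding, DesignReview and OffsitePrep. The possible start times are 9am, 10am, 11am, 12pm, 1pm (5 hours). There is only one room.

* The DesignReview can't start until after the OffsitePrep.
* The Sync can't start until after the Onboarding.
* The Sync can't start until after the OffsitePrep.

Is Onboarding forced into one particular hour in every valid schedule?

No

Onboarding can be 9am (e.g. Sync=11am, Onboarding=9am, OffsitePrep=10am, DesignReview=12pm) or 10am (e.g. Sync in 11am, Onboarding in 10am, DesignReview in 12pm, OffsitePrep in 9am).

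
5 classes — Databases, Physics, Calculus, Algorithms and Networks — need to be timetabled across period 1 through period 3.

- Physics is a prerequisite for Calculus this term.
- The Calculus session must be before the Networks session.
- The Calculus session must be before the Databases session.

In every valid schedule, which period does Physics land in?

period 1

Downstream work caps Physics at period 1.
So Physics is pinned to period 1.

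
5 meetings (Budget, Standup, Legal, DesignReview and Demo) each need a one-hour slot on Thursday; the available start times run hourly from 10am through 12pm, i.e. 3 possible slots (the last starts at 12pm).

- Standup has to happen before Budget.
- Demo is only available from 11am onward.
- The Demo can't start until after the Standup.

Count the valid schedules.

45

Splitting on Budget: it can be 11am (18), 12pm (27). Listing each branch's schedules as (Standup, Legal, DesignReview, Demo):
Budget=11am: (10am,10am,10am,11am) (10am,10am,10am,12pm) (10am,10am,11am,11am) (10am,10am,11am,12pm) (10am,10am,12pm,11am) (10am,10am,12pm,12pm) (10am,11am,10am,11am) (10am,11am,10am,12pm) (10am,11am,11am,11am) (10am,11am,11am,12pm) (10am,11am,12pm,11am) (10am,11am,12pm,12pm) (10am,12pm,10am,11am) (10am,12pm,10am,12pm) (10am,12pm,11am,11am) (10am,12pm,11am,12pm) (10am,12pm,12pm,11am) (10am,12pm,12pm,12pm) — 18.
Budget=12pm: (10am,10am,10am,11am) (10am,10am,10am,12pm) (10am,10am,11am,11am) (10am,10am,11am,12pm) (10am,10am,12pm,11am) (10am,10am,12pm,12pm) (10am,11am,10am,11am) (10am,11am,10am,12pm) (10am,11am,11am,11am) (10am,11am,11am,12pm) (10am,11am,12pm,11am) (10am,11am,12pm,12pm) (10am,12pm,10am,11am) (10am,12pm,10am,12pm) (10am,12pm,11am,11am) (10am,12pm,11am,12pm) (10am,12pm,12pm,11am) (10am,12pm,12pm,12pm) (11am,10am,10am,12pm) (11am,10am,11am,12pm) (11am,10am,12pm,12pm) (11am,11am,10am,12pm) (11am,11am,11am,12pm) (11am,11am,12pm,12pm) (11am,12pm,10am,12pm) (11am,12pm,11am,12pm) (11am,12pm,12pm,12pm) — 27.
Summing: 18 + 27 = 45.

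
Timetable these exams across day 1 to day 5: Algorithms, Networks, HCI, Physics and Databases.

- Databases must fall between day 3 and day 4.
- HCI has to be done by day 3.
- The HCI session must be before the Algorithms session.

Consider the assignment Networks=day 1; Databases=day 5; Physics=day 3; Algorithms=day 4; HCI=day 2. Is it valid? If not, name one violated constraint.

Invalid. Databases must fall between day 3 and day 4.

Databases must fall between day 3 and day 4 — violated.
The HCI session must be before the Algorithms session — holds.
HCI has to be done by day 3 — holds.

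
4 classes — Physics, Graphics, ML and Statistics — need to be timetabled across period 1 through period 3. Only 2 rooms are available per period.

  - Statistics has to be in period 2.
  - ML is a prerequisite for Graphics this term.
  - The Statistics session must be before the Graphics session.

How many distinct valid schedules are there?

Splitting on Physics: it can be period 1 (2), period 2 (1), period 3 (2). Listing each branch's schedules as (Graphics, ML, Statistics) by period number:
Physics=period 1: (3,1,2) (3,2,2) — 2.
Physics=period 2: (3,1,2) — 1.
Physics=period 3: (3,1,2) (3,2,2) — 2.
Summing: 2 + 1 + 2 = 5.

5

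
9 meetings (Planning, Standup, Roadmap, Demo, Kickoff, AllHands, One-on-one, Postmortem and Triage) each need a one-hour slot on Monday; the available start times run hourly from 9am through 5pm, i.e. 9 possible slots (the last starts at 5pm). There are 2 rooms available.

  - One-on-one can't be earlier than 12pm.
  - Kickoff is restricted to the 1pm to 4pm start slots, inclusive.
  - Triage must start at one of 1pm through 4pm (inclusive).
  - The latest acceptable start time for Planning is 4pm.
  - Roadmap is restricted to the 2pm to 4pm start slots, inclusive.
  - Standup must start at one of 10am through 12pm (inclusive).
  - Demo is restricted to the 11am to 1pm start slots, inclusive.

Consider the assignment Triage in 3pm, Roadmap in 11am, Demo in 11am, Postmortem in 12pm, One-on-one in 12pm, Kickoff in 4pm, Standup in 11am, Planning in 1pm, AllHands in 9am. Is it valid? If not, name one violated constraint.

Invalid. Roadmap is restricted to the 2pm to 4pm start slots, inclusive.

There are 2 rooms available — violated.
Standup must start at one of 10am through 12pm (inclusive) — holds.
Triage must start at one of 1pm through 4pm (inclusive) — holds.
Roadmap is restricted to the 2pm to 4pm start slots, inclusive — violated.
The latest acceptable start time for Planning is 4pm — holds.
Demo is restricted to the 11am to 1pm start slots, inclusive — holds.
One-on-one can't be earlier than 12pm — holds.
Kickoff is restricted to the 1pm to 4pm start slots, inclusive — holds.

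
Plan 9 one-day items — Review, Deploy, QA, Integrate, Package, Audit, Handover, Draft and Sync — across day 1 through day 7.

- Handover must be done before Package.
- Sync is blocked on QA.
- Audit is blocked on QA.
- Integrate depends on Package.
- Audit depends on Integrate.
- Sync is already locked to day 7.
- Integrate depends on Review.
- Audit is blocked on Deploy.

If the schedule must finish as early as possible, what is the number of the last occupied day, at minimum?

The precedence chain requires at least 4 distinct days.
Sync can't be placed before day 7, so the schedule must run through at least day 7.
7 works (last occupied day: day 7): for example Draft -> day 1; QA -> day 1; Handover -> day 1; Review -> day 1; Deploy -> day 1; Audit -> day 4; Package -> day 2; Integrate -> day 3; Sync -> day 7.

7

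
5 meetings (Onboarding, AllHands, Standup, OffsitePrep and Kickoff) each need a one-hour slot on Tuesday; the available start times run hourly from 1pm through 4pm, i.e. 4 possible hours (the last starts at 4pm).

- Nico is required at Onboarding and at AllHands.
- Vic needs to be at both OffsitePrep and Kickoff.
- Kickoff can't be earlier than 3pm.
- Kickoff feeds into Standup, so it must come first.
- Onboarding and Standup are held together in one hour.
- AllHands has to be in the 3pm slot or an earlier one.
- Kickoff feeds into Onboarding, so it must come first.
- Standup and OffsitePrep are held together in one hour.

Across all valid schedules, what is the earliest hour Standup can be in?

Precedence pushes Standup to at least 4pm.
Standup at 4pm is achievable: OffsitePrep -> 4pm, Kickoff -> 3pm, AllHands -> 1pm, Onboarding -> 4pm, Standup -> 4pm.

4pm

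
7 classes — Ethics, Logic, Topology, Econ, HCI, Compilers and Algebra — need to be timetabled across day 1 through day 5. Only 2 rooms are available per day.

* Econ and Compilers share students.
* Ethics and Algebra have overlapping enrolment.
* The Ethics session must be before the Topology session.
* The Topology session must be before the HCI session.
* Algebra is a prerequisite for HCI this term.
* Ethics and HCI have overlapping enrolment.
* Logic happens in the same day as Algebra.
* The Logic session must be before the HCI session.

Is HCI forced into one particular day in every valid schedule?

HCI can be day 4 (e.g. Topology -> day 2, Logic -> day 3, Econ -> day 1, Compilers -> day 2, Ethics -> day 1, Algebra -> day 3, HCI -> day 4) or day 5 (e.g. Logic -> day 3; Algebra -> day 3; Econ -> day 1; Compilers -> day 2; HCI -> day 5; Ethics -> day 1; Topology -> day 2).

No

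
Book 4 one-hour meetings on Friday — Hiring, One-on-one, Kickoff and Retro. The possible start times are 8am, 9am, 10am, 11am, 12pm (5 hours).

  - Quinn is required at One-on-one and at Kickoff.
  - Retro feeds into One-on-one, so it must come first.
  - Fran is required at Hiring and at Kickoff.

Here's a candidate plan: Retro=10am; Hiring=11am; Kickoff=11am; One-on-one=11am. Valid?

Retro feeds into One-on-one, so it must come first — holds.
Fran is required at Hiring and at Kickoff — violated.
Quinn is required at One-on-one and at Kickoff — violated.

No. Fran is required at Hiring and at Kickoff is not satisfied.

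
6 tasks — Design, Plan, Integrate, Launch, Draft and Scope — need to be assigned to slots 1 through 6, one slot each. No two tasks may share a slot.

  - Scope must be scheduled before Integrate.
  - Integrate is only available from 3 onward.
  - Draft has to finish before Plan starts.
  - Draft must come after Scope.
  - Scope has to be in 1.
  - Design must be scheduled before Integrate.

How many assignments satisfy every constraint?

30

Splitting on Design: it can be 2 (12), 3 (9), 4 (6), 5 (3). Listing each branch's schedules as (Plan, Integrate, Launch, Draft, Scope):
Design=2: (4,5,6,3,1) (4,6,5,3,1) (5,3,6,4,1) (5,4,6,3,1) (5,6,3,4,1) (5,6,4,3,1) (6,3,4,5,1) (6,3,5,4,1) (6,4,3,5,1) (6,4,5,3,1) (6,5,3,4,1) (6,5,4,3,1) — 12.
Design=3: (4,5,6,2,1) (4,6,5,2,1) (5,4,6,2,1) (5,6,2,4,1) (5,6,4,2,1) (6,4,2,5,1) (6,4,5,2,1) (6,5,2,4,1) (6,5,4,2,1) — 9.
Design=4: (3,5,6,2,1) (3,6,5,2,1) (5,6,2,3,1) (5,6,3,2,1) (6,5,2,3,1) (6,5,3,2,1) — 6.
Design=5: (3,6,4,2,1) (4,6,2,3,1) (4,6,3,2,1) — 3.
Summing: 12 + 9 + 6 + 3 = 30.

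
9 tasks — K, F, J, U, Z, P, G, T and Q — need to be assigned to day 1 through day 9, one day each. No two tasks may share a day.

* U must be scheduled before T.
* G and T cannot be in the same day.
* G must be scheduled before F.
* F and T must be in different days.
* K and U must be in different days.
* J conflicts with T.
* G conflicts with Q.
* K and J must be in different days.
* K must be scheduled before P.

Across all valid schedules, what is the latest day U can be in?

Downstream work caps U at day 8.
U at day 8 is achievable: J -> day 5, Z -> day 6, U -> day 8, T -> day 9, F -> day 3, K -> day 1, P -> day 4, G -> day 2, Q -> day 7.

day 8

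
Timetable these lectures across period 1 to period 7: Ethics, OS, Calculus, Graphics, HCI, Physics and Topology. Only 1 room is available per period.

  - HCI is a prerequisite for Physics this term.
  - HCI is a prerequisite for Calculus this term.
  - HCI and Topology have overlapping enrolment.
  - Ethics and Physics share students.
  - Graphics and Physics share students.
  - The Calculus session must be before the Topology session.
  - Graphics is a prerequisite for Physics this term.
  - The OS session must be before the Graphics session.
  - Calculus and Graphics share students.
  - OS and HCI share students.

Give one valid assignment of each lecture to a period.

Ethics -> period 7; OS -> period 3; Physics -> period 5; Topology -> period 6; Calculus -> period 2; Graphics -> period 4; HCI -> period 1

Checking: HCI(period 1) before Physics(period 5); HCI(period 1) before Calculus(period 2); Calculus(period 2) before Topology(period 6); OS(period 3) before Graphics(period 4); Graphics(period 4) before Physics(period 5); Ethics(period 7) != Physics(period 5); OS(period 3) != HCI(period 1); HCI(period 1) != Topology(period 6); Graphics(period 4) != Physics(period 5); Calculus(period 2) != Graphics(period 4); max 1 per period (cap 1).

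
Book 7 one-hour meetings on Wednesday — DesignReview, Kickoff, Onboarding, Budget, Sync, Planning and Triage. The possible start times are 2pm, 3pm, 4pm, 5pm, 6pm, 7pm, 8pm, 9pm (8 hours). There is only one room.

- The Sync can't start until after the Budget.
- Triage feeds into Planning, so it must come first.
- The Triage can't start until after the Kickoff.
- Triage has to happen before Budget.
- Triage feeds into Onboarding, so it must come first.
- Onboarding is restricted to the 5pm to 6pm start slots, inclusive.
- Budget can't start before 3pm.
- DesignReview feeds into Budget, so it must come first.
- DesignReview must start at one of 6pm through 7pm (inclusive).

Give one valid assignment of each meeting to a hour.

Sync=8pm; Onboarding=5pm; Planning=4pm; DesignReview=6pm; Budget=7pm; Triage=3pm; Kickoff=2pm

Checking: Triage(3pm) before Planning(4pm); DesignReview(6pm) before Budget(7pm); Budget(7pm) before Sync(8pm); Triage(3pm) before Onboarding(5pm); Kickoff(2pm) before Triage(3pm); Triage(3pm) before Budget(7pm); Onboarding=5pm in [5pm,6pm]; DesignReview=6pm in [6pm,7pm]; Budget=7pm in [3pm,9pm]; max 1 per hour (cap 1).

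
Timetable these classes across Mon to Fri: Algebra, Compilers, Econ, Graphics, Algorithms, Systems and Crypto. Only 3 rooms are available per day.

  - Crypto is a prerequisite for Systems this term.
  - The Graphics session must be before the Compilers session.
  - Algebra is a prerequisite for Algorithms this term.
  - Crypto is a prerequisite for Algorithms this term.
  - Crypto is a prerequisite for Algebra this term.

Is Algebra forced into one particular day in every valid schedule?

Algebra can be Tue (e.g. Graphics=Mon; Econ=Mon; Systems=Tue; Algebra=Tue; Crypto=Mon; Algorithms=Wed; Compilers=Tue) or Wed (e.g. Systems in Tue; Econ in Mon; Algorithms in Thu; Algebra in Wed; Compilers in Tue; Graphics in Mon; Crypto in Mon).

No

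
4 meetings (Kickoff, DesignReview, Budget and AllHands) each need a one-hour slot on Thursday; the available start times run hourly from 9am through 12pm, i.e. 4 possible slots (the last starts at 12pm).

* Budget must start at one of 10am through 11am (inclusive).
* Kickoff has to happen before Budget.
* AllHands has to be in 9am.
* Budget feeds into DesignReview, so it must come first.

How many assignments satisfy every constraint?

Enumerating: Kickoff in 9am; AllHands in 9am; Budget in 10am; DesignReview in 11am | AllHands=9am, DesignReview=12pm, Kickoff=9am, Budget=10am | AllHands in 9am, Budget in 11am, DesignReview in 12pm, Kickoff in 9am | DesignReview in 12pm, AllHands in 9am, Budget in 11am, Kickoff in 10am.

4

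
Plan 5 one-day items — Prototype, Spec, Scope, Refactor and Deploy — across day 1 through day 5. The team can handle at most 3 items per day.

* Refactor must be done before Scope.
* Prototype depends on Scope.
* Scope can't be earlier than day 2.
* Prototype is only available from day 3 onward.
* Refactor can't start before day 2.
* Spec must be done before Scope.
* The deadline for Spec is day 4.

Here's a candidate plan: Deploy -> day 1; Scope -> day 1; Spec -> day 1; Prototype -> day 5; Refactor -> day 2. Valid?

No — it violates: Scope can't be earlier than day 2

The deadline for Spec is day 4 — holds.
Scope can't be earlier than day 2 — violated.
Prototype is only available from day 3 onward — holds.
Refactor must be done before Scope — violated.
Refactor can't start before day 2 — holds.
Spec must be done before Scope — violated.
The team can handle at most 3 items per day — holds.
Prototype depends on Scope — holds.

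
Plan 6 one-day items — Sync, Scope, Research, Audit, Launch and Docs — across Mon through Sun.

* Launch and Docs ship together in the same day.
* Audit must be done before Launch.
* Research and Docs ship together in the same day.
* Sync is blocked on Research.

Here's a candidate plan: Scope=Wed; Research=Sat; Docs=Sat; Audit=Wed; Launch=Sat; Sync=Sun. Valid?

Launch and Docs ship together in the same day — holds.
Research and Docs ship together in the same day — holds.
Sync is blocked on Research — holds.
Audit must be done before Launch — holds.

Valid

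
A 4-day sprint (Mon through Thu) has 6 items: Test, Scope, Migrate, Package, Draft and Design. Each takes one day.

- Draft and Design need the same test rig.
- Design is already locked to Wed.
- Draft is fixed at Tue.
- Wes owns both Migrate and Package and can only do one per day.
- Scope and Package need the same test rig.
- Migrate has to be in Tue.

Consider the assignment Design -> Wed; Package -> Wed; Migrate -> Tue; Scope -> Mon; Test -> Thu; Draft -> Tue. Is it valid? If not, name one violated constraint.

Yes, all constraints hold

Migrate has to be in Tue — holds.
Wes owns both Migrate and Package and can only do one per day — holds.
Scope and Package need the same test rig — holds.
Draft is fixed at Tue — holds.
Design is already locked to Wed — holds.
Draft and Design need the same test rig — holds.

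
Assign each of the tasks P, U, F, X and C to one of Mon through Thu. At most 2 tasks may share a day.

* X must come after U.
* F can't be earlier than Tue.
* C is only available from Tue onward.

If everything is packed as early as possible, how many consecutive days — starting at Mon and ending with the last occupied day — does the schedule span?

3 days

The precedence chain requires at least 2 distinct days.
With at most 2 per day and 5 tasks, at least 3 days are needed.
3 works (last occupied day: Wed): for example F in Tue; X in Wed; C in Tue; U in Mon; P in Mon.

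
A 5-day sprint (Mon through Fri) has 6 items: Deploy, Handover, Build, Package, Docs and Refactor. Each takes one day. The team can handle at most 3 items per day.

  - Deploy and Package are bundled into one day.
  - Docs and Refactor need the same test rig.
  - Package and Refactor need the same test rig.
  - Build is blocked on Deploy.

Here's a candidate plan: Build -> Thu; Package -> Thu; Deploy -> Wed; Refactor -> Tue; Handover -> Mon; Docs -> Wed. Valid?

Deploy and Package are bundled into one day — violated.
Package and Refactor need the same test rig — holds.
The team can handle at most 3 items per day — holds.
Build is blocked on Deploy — holds.
Docs and Refactor need the same test rig — holds.

No. Deploy and Package are bundled into one day is not satisfied.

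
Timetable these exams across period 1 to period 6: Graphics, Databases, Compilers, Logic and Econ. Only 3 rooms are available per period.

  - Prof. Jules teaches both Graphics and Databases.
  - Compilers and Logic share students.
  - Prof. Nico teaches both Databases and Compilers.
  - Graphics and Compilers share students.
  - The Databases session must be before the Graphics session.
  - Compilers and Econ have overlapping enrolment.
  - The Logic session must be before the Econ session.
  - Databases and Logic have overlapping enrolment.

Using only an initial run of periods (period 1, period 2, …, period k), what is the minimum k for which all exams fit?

The precedence chain requires at least 2 distinct periods.
With at most 3 per period and 5 exams, at least 2 periods are needed.
Those bounds only give 2; check 3 periods directly (anything shorter is at least as hard).
Could 3 periods be enough, i.e. nothing placed later than period 3? First, Econ must come after Logic (at period 1 or later) → {period 2, period 3}; Logic must come before Econ (at period 3 or earlier) → {period 1, period 2}; Graphics must come after Databases (at period 1 or later) → {period 2, period 3}; Databases must come before Graphics (at period 3 or earlier) → {period 1, period 2}. Databases could then only be at {period 1, period 2}; try each:
- suppose Databases is at period 1; Compilers can't share with Databases (period 1) → {period 2, period 3}; Logic can't share with Databases (period 1) → {period 2}; Econ must come after Logic (at period 2 or later) → {period 3}; Compilers can't share with Logic (period 2) → {period 3}; Econ can't share with Compilers (period 3) → nothing is left.
- suppose Databases is at period 2; Graphics must come after Databases (at period 2 or later) → {period 3}; Compilers can't share with Databases (period 2) → {period 1, period 3}; Logic can't share with Databases (period 2) → {period 1}; Compilers can't share with Graphics (period 3) → {period 1}; Logic can't share with Compilers (period 1) → nothing is left.
Every option fails, so 3 periods is not enough.
4 works (last occupied period: period 4): for example Graphics=period 2, Econ=period 3, Compilers=period 4, Databases=period 1, Logic=period 2.

4 periods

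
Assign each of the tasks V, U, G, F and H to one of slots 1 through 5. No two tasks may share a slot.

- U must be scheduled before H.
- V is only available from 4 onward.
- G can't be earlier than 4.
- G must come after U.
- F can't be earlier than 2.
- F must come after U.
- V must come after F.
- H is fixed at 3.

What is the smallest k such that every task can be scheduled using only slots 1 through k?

The precedence chain requires at least 3 distinct slots.
With at most 1 per slot and 5 tasks, at least 5 slots are needed.
V can't be placed before 4, so the schedule must run through at least slot 4.
5 works (last occupied slot: 5): for example U=1; F=2; H=3; G=5; V=4.

5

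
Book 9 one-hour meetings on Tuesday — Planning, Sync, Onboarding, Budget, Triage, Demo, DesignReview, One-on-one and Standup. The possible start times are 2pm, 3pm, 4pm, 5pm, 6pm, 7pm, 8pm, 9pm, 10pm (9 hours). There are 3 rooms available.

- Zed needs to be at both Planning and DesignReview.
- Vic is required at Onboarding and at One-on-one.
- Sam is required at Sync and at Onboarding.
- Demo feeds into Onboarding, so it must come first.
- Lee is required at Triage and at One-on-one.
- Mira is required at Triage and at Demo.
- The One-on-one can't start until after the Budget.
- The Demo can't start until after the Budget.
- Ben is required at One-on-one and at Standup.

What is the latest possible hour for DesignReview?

10pm

DesignReview at 10pm is achievable: Triage -> 4pm; Budget -> 2pm; Onboarding -> 4pm; DesignReview -> 10pm; One-on-one -> 3pm; Standup -> 4pm; Planning -> 2pm; Sync -> 2pm; Demo -> 3pm.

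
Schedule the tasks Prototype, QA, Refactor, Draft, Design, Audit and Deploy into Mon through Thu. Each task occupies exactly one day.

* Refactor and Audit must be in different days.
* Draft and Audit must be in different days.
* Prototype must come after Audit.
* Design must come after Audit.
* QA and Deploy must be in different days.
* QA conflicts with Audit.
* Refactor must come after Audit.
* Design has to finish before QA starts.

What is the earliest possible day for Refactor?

Precedence pushes Refactor to at least Tue.
Refactor at Tue is achievable: Design -> Tue; Prototype -> Tue; Refactor -> Tue; Audit -> Mon; Draft -> Tue; Deploy -> Mon; QA -> Wed.

Tue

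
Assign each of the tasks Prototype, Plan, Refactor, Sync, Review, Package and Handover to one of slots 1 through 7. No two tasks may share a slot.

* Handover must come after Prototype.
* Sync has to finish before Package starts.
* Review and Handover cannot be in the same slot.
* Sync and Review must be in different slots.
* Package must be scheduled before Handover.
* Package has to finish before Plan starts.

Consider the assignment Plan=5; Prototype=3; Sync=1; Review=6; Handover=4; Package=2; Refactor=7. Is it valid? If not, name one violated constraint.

Yes, all constraints hold

Sync and Review must be in different slots — holds.
Sync has to finish before Package starts — holds.
Handover must come after Prototype — holds.
Package must be scheduled before Handover — holds.
No two tasks may share a slot — holds.
Review and Handover cannot be in the same slot — holds.
Package has to finish before Plan starts — holds.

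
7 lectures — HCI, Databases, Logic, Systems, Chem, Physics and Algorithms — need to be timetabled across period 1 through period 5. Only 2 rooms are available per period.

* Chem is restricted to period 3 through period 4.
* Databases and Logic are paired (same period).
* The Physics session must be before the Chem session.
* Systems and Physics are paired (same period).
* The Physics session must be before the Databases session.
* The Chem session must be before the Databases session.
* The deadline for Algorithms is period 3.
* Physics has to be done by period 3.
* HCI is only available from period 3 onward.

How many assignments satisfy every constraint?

Splitting on HCI: it can be period 3 (8), period 4 (10), period 5 (4). Listing each branch's schedules as (Databases, Logic, Systems, Chem, Physics, Algorithms) by period number:
HCI=period 3: (4,4,1,3,1,2) (4,4,2,3,2,1) (5,5,1,3,1,2) (5,5,1,4,1,2) (5,5,1,4,1,3) (5,5,2,3,2,1) (5,5,2,4,2,1) (5,5,2,4,2,3) — 8.
HCI=period 4: (5,5,1,3,1,2) (5,5,1,3,1,3) (5,5,1,4,1,2) (5,5,1,4,1,3) (5,5,2,3,2,1) (5,5,2,3,2,3) (5,5,2,4,2,1) (5,5,2,4,2,3) (5,5,3,4,3,1) (5,5,3,4,3,2) — 10.
HCI=period 5: (4,4,1,3,1,2) (4,4,1,3,1,3) (4,4,2,3,2,1) (4,4,2,3,2,3) — 4.
Summing: 8 + 10 + 4 = 22.

22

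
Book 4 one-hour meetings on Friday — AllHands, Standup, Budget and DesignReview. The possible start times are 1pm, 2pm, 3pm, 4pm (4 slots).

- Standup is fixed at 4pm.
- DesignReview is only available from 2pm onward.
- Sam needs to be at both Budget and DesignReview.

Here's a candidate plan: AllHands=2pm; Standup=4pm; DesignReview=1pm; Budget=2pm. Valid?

Invalid. DesignReview is only available from 2pm onward.

DesignReview is only available from 2pm onward — violated.
Sam needs to be at both Budget and DesignReview — holds.
Standup is fixed at 4pm — holds.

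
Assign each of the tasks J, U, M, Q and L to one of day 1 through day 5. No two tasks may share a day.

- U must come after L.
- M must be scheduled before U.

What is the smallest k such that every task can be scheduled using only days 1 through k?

The precedence chain requires at least 2 distinct days.
With at most 1 per day and 5 tasks, at least 5 days are needed.
5 works (last occupied day: day 5): for example J=day 4; U=day 3; M=day 1; L=day 2; Q=day 5.

5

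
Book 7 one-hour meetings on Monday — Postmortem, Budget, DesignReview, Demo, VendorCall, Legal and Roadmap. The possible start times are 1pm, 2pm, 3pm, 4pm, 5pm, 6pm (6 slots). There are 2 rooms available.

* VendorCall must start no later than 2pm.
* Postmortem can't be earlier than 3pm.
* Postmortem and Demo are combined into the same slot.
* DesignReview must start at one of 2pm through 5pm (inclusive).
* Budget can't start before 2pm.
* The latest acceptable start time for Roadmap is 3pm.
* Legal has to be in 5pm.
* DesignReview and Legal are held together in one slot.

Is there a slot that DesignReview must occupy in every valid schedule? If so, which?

5pm

DesignReview is available from 2pm; DesignReview must be in the same slot as Legal, which can't be before 5pm, so DesignReview is at least 5pm; DesignReview's own window allows nothing later than 5pm.
So DesignReview is pinned to 5pm.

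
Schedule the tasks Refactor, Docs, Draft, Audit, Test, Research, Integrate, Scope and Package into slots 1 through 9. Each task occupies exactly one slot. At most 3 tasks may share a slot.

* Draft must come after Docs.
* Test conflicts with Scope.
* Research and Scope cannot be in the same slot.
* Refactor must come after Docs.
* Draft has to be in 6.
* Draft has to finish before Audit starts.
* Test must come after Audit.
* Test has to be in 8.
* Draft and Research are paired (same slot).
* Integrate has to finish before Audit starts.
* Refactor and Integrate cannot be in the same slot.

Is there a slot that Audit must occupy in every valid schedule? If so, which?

Draft is fixed at 6 and must come before Audit, so Audit is at least 7.
Test is fixed at 8 and must come after Audit, so Audit is at most 7.
So Audit must be 7.

7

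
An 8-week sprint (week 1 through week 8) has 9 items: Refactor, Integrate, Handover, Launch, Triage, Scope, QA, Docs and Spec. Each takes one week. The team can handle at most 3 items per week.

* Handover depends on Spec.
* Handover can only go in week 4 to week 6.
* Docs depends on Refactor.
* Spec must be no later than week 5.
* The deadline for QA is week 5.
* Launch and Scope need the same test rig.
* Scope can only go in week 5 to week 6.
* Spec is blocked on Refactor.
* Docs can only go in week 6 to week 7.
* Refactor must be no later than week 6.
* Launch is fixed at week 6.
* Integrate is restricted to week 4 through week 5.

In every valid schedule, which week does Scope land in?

week 5

Scope's window is week 5–week 6.
Launch is fixed at week 6, and Scope can't share a week with Launch.
So Scope must be week 5.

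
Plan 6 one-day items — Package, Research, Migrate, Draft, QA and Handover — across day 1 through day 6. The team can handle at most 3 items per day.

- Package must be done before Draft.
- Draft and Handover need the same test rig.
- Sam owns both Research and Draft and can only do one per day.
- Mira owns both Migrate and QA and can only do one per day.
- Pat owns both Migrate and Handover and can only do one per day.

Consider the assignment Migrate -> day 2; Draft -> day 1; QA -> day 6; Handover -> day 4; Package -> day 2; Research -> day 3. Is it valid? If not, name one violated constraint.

No. Package must be done before Draft is not satisfied.

The team can handle at most 3 items per day — holds.
Mira owns both Migrate and QA and can only do one per day — holds.
Draft and Handover need the same test rig — holds.
Sam owns both Research and Draft and can only do one per day — holds.
Pat owns both Migrate and Handover and can only do one per day — holds.
Package must be done before Draft — violated.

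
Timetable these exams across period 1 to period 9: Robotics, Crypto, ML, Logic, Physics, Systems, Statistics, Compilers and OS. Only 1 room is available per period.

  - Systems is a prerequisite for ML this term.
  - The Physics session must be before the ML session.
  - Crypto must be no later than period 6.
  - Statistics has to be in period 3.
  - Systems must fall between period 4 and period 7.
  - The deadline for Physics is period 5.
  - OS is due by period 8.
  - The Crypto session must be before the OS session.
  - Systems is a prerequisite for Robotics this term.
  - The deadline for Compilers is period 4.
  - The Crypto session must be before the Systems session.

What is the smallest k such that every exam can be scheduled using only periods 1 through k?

The precedence chain requires at least 3 distinct periods.
With at most 1 per period and 9 exams, at least 9 periods are needed.
Propagating the time windows through the other constraints, Robotics can't land before period 5, so the schedule must run through at least period 5.
9 works (last occupied period: period 9): for example Logic=period 9, ML=period 7, Robotics=period 8, Statistics=period 3, Crypto=period 2, Systems=period 4, Compilers=period 1, OS=period 6, Physics=period 5.

9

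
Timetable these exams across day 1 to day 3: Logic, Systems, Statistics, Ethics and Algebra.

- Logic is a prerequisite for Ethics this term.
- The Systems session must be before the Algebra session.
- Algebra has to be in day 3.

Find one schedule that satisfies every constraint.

Algebra=day 3, Logic=day 1, Systems=day 1, Statistics=day 1, Ethics=day 2

Checking: Logic(day 1) before Ethics(day 2); Systems(day 1) before Algebra(day 3); Algebra=day 3 in [day 3,day 3].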